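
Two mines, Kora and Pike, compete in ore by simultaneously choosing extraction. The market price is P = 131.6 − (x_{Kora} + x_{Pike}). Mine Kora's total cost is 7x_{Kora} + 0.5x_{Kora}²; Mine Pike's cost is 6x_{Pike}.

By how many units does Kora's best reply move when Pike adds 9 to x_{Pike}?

Mine Kora's profit: π = x_{Kora}(131.6 − (x_{Kora} + x_{Pike})) − 7x_{Kora} − 0.5x_{Kora}².
∂π/∂x_{Kora} = 124.6 − 3x_{Kora} − x_{Pike} = 0, so x_{Kora} = 623/15 − (1/3)x_{Pike}.
The reaction-function slope is −1/3, so a 9-unit rise in x_{Pike} moves x_{Kora} by −1/3 × 9 = −3. Kora's best response falls — the actions are strategic substitutes.

-3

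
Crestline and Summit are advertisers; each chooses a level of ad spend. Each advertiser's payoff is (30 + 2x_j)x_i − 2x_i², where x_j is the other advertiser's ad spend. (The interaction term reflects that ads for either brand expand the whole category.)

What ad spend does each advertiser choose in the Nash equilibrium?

15

Crestline's payoff is (30 + 2x_S)x_C − 2x_C².
∂π/∂x_C = 30 + 2x_S − 4x_C = 0, so x_C = 7.5 + 0.5x_S.
Setting x_C = x_S in the reaction function: x_C = 7.5 + 0.5x_C, so x_C = 7.5 / 0.5 = 15.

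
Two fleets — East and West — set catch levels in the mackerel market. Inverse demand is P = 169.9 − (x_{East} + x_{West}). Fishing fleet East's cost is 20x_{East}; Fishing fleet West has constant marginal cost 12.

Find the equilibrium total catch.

102.6

Fishing fleet East's profit: π = x_{East}(169.9 − (x_{East} + x_{West})) − 20x_{East}.
∂π/∂x_{East} = 149.9 − 2x_{East} − x_{West} = 0, so x_{East} = 74.95 − 0.5x_{West}.
By the same steps for West: x_{West} = 78.95 − 0.5x_{East}.
Substituting the second reaction function into the first: x_{East} = 74.95 − 0.5(78.95 − 0.5x_{East}), which gives 0.75x_{East} = 35.475 ⇒ x_{East} = 47.3.
Then x_{West} = 78.95 − 0.5·47.3 = 55.3.
Total catch: 47.3 + 55.3 = 102.6.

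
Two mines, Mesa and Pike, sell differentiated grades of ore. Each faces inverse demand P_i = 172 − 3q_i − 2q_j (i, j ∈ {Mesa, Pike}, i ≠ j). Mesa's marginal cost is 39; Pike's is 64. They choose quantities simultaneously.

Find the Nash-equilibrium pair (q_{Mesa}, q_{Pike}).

Mine Mesa's profit: π = q_{Mesa}(172 − 3q_{Mesa} − 2q_{Pike}) − 39q_{Mesa}.
∂π/∂q_{Mesa} = 133 − 6q_{Mesa} − 2q_{Pike} = 0 ⇒ q_{Mesa} = 133/6 − (1/3)q_{Pike}.
Similarly q_{Pike} = 18 − (1/3)q_{Mesa}.
Solving the two reaction functions simultaneously: (1 − (−1/3)(−1/3))q_{Mesa} = 133/6 − (1/3)·18, so (8/9)q_{Mesa} = 97/6 and q_{Mesa} = 18.1875.
Then q_{Pike} = 18 − (1/3)·18.1875 = 11.9375.

18.1875, 11.9375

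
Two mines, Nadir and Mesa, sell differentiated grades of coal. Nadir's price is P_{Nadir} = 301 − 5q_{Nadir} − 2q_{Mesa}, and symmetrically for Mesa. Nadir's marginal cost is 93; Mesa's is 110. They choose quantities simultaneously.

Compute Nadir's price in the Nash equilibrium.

Mine Nadir's profit: π = q_{Nadir}(301 − 5q_{Nadir} − 2q_{Mesa}) − 93q_{Nadir}.
∂π/∂q_{Nadir} = 208 − 10q_{Nadir} − 2q_{Mesa} = 0 ⇒ q_{Nadir} = 20.8 − 0.2q_{Mesa}.
Similarly q_{Mesa} = 19.1 − 0.2q_{Nadir}.
Substituting the second reaction function into the first: q_{Nadir} = 20.8 − 0.2(19.1 − 0.2q_{Nadir}), which gives 0.96q_{Nadir} = 16.98 ⇒ q_{Nadir} = 17.6875.
Then q_{Mesa} = 19.1 − 0.2·17.6875 = 15.5625.
P_{Nadir} = 301 − 5·17.6875 − 2·15.5625 = 181.4375.

181.4375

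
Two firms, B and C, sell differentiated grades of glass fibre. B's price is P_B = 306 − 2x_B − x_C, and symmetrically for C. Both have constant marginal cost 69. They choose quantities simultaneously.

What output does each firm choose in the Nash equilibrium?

47.4

Firm B's profit: π = x_B(306 − 2x_B − x_C) − 69x_B.
∂π/∂x_B = 237 − 4x_B − x_C = 0 ⇒ x_B = 59.25 − 0.25x_C.
The game is symmetric, so in equilibrium x_C = x_B: the reaction function gives 1.25x_B = 59.25, hence x_B = 47.4.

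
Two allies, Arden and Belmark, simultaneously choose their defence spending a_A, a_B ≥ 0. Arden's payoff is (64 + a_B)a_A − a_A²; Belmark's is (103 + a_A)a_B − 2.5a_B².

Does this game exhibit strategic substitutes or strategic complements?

strategic complements

Expanding Arden's payoff: 64a_A + a_Ba_A − a_A².
∂π/∂a_A = 64 + a_B − 2a_A = 0, so a_A = 32 + 0.5a_B.
The best-response slope da_A/da_B = 0.5 > 0: the reaction function is upward-sloping, so the choices are strategic complements.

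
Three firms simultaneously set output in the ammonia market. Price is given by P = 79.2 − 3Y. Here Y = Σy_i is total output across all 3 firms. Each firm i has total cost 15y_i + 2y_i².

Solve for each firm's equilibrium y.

A representative firm's profit is π_i = y_i(79.2 − 3Y) − 15y_i − 2y_i², with Y = y_i + Σ_{j≠i} y_j.
First-order condition: 64.2 − 10y_i − 3Σ_{j≠i} y_j = 0.
Imposing symmetry (y_j = y for all j) turns Σ_{j≠i} y_j into 2y, so 64.2 = 16y and y = 4.0125.

4.0125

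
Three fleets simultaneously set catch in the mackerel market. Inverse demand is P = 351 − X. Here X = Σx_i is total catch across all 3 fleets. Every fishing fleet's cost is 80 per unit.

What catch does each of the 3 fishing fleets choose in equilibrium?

67.75

A representative fishing fleet's profit is π_i = x_i(351 − X) − 80x_i, with X = x_i + Σ_{j≠i} x_j.
First-order condition: 271 − 2x_i − Σ_{j≠i} x_j = 0.
Imposing symmetry (x_j = x for all j) turns Σ_{j≠i} x_j into 2x, so 271 = 4x and x = 67.75.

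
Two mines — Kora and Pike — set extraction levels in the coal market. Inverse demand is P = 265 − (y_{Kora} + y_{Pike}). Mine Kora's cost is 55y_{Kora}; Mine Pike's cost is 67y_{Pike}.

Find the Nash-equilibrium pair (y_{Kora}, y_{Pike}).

Mine Kora's profit: π = y_{Kora}(265 − (y_{Kora} + y_{Pike})) − 55y_{Kora}.
∂π/∂y_{Kora} = 210 − 2y_{Kora} − y_{Pike} = 0, so y_{Kora} = 105 − 0.5y_{Pike}.
By the same steps for Pike: y_{Pike} = 99 − 0.5y_{Kora}.
Plugging y_{Pike} into Kora's best response: y_{Kora} = 105 − 0.5(99 − 0.5y_{Kora}) ⇒ 0.75y_{Kora} = 55.5, so y_{Kora} = 74.
Then y_{Pike} = 99 − 0.5·74 = 62.

74, 62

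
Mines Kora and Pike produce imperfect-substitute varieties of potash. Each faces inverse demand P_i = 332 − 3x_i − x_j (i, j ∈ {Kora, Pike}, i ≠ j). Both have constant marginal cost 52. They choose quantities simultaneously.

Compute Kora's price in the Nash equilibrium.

Mine Kora's profit: π = x_{Kora}(332 − 3x_{Kora} − x_{Pike}) − 52x_{Kora}.
∂π/∂x_{Kora} = 280 − 6x_{Kora} − x_{Pike} = 0 ⇒ x_{Kora} = 140/3 − (1/6)x_{Pike}.
The game is symmetric, so in equilibrium x_{Pike} = x_{Kora}: the reaction function gives (7/6)x_{Kora} = 140/3, hence x_{Kora} = 40.
P_{Kora} = 332 − 3·40 − 40 = 172.

172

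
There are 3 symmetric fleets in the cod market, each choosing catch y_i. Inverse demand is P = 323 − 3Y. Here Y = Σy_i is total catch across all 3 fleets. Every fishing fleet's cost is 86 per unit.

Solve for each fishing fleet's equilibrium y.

A representative fishing fleet's profit is π_i = y_i(323 − 3Y) − 86y_i, with Y = y_i + Σ_{j≠i} y_j.
First-order condition: 237 − 6y_i − 3Σ_{j≠i} y_j = 0.
With identical fishing fleets, set every y_j = y: then 237 − 6y − 6y = 0, i.e. y = 237/12 = 19.75.

19.75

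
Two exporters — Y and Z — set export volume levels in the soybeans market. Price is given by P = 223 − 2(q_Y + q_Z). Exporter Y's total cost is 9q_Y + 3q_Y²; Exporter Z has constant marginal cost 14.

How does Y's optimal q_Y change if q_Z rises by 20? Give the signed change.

-4

Exporter Y's profit: π = q_Y(223 − 2(q_Y + q_Z)) − 9q_Y − 3q_Y².
∂π/∂q_Y = 214 − 10q_Y − 2q_Z = 0, so q_Y = 21.4 − 0.2q_Z.
The reaction-function slope is −0.2, so a 20-unit rise in q_Z moves q_Y by −0.2 × 20 = −4. Y's best response falls — the actions are strategic substitutes.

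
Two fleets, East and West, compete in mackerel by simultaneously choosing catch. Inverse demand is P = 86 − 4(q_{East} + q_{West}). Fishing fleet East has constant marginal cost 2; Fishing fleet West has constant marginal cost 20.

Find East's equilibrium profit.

Fishing fleet East's profit: π = q_{East}(86 − 4(q_{East} + q_{West})) − 2q_{East}.
∂π/∂q_{East} = 84 − 8q_{East} − 4q_{West} = 0, so q_{East} = 10.5 − 0.5q_{West}.
By the same steps for West: q_{West} = 8.25 − 0.5q_{East}.
Substituting the second reaction function into the first: q_{East} = 10.5 − 0.5(8.25 − 0.5q_{East}), which gives 0.75q_{East} = 6.375 ⇒ q_{East} = 8.5.
Then q_{West} = 8.25 − 0.5·8.5 = 4.
Price P = 86 − 4·12.5 = 36.
East's profit: (36 − 2)·8.5 = 289.

289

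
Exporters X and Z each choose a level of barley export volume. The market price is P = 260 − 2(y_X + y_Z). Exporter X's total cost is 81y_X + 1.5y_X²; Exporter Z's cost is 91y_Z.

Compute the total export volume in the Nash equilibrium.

Exporter X's profit: π = y_X(260 − 2(y_X + y_Z)) − 81y_X − 1.5y_X².
∂π/∂y_X = 179 − 7y_X − 2y_Z = 0, so y_X = 179/7 − (2/7)y_Z.
For Z: ∂π/∂y_Z = 169 − 4y_Z − 2y_X = 0 ⇒ y_Z = 42.25 − 0.5y_X.
Plugging y_Z into X's best response: y_X = 179/7 − (2/7)(42.25 − 0.5y_X) ⇒ (6/7)y_X = 13.5, so y_X = 15.75.
Then y_Z = 42.25 − 0.5·15.75 = 34.375.
Total export volume: 15.75 + 34.375 = 50.125.

50.125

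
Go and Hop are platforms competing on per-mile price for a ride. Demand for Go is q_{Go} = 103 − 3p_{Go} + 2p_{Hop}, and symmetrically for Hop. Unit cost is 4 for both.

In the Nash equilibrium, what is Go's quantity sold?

Go's profit: π = (p_{Go} − 4)(103 − 3p_{Go} + 2p_{Hop}).
∂π/∂p_{Go} = 115 − 6p_{Go} + 2p_{Hop} = 0 ⇒ p_{Go} = 115/6 + (1/3)p_{Hop}.
By symmetry p_{Hop} = p_{Go}; substituting into the reaction function, (2/3)p_{Go} = 115/6 and p_{Go} = 28.75.
q_{Go} = 103 − 3·28.75 + 2·28.75 = 74.25.

74.25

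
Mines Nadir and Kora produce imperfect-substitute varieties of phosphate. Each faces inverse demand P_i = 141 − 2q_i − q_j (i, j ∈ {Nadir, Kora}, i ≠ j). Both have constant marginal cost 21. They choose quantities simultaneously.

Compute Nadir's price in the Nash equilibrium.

Mine Nadir's profit: π = q_{Nadir}(141 − 2q_{Nadir} − q_{Kora}) − 21q_{Nadir}.
∂π/∂q_{Nadir} = 120 − 4q_{Nadir} − q_{Kora} = 0 ⇒ q_{Nadir} = 30 − 0.25q_{Kora}.
By symmetry q_{Kora} = q_{Nadir}; substituting into the reaction function, 1.25q_{Nadir} = 30 and q_{Nadir} = 24.
P_{Nadir} = 141 − 2·24 − 24 = 69.

69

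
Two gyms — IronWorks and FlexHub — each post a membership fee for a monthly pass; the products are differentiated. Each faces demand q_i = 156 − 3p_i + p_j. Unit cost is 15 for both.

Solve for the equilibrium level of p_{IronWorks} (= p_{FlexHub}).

40.2

IronWorks's profit: π = (p_{IronWorks} − 15)(156 − 3p_{IronWorks} + p_{FlexHub}).
∂π/∂p_{IronWorks} = 201 − 6p_{IronWorks} + p_{FlexHub} = 0 ⇒ p_{IronWorks} = 33.5 + (1/6)p_{FlexHub}.
Setting p_{IronWorks} = p_{FlexHub} in the reaction function: p_{IronWorks} = 33.5 + (1/6)p_{IronWorks}, so p_{IronWorks} = 33.5 / (5/6) = 40.2.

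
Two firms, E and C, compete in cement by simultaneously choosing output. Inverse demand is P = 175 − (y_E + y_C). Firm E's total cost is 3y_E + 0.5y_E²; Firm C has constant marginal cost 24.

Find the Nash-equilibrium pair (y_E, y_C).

Firm E's profit: π = y_E(175 − (y_E + y_C)) − 3y_E − 0.5y_E².
∂π/∂y_E = 172 − 3y_E − y_C = 0, so y_E = 172/3 − (1/3)y_C.
For C: ∂π/∂y_C = 151 − 2y_C − y_E = 0 ⇒ y_C = 75.5 − 0.5y_E.
Substituting the second reaction function into the first: y_E = 172/3 − (1/3)(75.5 − 0.5y_E), which gives (5/6)y_E = 193/6 ⇒ y_E = 38.6.
Then y_C = 75.5 − 0.5·38.6 = 56.2.

38.6, 56.2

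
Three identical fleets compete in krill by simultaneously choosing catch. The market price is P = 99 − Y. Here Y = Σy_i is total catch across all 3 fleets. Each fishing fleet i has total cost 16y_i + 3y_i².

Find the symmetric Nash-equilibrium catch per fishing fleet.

A representative fishing fleet's profit is π_i = y_i(99 − Y) − 16y_i − 3y_i², with Y = y_i + Σ_{j≠i} y_j.
First-order condition: 83 − 8y_i − Σ_{j≠i} y_j = 0.
Imposing symmetry (y_j = y for all j) turns Σ_{j≠i} y_j into 2y, so 83 = 10y and y = 8.3.

8.3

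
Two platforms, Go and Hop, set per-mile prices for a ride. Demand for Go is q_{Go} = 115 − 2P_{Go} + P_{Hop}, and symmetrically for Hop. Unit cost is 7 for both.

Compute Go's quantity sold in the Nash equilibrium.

72

Go's profit: π = (P_{Go} − 7)(115 − 2P_{Go} + P_{Hop}).
∂π/∂P_{Go} = 129 − 4P_{Go} + P_{Hop} = 0 ⇒ P_{Go} = 32.25 + 0.25P_{Hop}.
By symmetry P_{Hop} = P_{Go}; substituting into the reaction function, 0.75P_{Go} = 32.25 and P_{Go} = 43.
q_{Go} = 115 − 2·43 + 43 = 72.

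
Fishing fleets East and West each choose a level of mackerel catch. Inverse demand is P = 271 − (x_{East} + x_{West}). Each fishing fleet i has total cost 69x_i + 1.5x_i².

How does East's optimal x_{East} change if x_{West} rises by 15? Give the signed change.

Fishing fleet East's profit: π = x_{East}(271 − (x_{East} + x_{West})) − 69x_{East} − 1.5x_{East}².
∂π/∂x_{East} = 202 − 5x_{East} − x_{West} = 0, so x_{East} = 40.4 − 0.2x_{West}.
The reaction-function slope is −0.2, so a 15-unit rise in x_{West} moves x_{East} by −0.2 × 15 = −3. East's best response falls — the actions are strategic substitutes.

-3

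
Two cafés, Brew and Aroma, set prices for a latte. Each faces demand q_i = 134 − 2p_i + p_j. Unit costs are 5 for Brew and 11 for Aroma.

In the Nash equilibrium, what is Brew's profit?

Brew's profit: π = (p_{Brew} − 5)(134 − 2p_{Brew} + p_{Aroma}).
∂π/∂p_{Brew} = 144 − 4p_{Brew} + p_{Aroma} = 0 ⇒ p_{Brew} = 36 + 0.25p_{Aroma}.
Similarly p_{Aroma} = 39 + 0.25p_{Brew}.
Plugging p_{Aroma} into Brew's best response: p_{Brew} = 36 + 0.25(39 + 0.25p_{Brew}) ⇒ 0.9375p_{Brew} = 45.75, so p_{Brew} = 48.8.
Then p_{Aroma} = 39 + 0.25·48.8 = 51.2.
q_{Brew} = 134 − 2·48.8 + 51.2 = 87.6.
Profit = (48.8 − 5)·87.6 = 3836.88.

3836.88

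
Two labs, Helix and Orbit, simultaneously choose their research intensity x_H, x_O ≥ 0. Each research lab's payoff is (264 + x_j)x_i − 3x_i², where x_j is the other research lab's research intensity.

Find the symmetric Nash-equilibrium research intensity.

Helix's payoff is (264 + x_O)x_H − 3x_H².
∂π/∂x_H = 264 + x_O − 6x_H = 0, so x_H = 44 + (1/6)x_O.
The game is symmetric, so in equilibrium x_O = x_H: the reaction function gives (5/6)x_H = 44, hence x_H = 52.8.

52.8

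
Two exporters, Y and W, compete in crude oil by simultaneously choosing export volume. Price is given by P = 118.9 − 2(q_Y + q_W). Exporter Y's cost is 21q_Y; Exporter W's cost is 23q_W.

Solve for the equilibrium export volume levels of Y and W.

16.65, 15.65

Exporter Y's profit: π = q_Y(118.9 − 2(q_Y + q_W)) − 21q_Y.
∂π/∂q_Y = 97.9 − 4q_Y − 2q_W = 0, so q_Y = 24.475 − 0.5q_W.
By the same steps for W: q_W = 23.975 − 0.5q_Y.
Substituting the second reaction function into the first: q_Y = 24.475 − 0.5(23.975 − 0.5q_Y), which gives 0.75q_Y = 12.4875 ⇒ q_Y = 16.65.
Then q_W = 23.975 − 0.5·16.65 = 15.65.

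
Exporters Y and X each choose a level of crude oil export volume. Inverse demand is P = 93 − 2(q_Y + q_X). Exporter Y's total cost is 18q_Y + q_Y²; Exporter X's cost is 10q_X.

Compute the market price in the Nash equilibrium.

44.8

Exporter Y's profit: π = q_Y(93 − 2(q_Y + q_X)) − 18q_Y − q_Y².
∂π/∂q_Y = 75 − 6q_Y − 2q_X = 0, so q_Y = 12.5 − (1/3)q_X.
For X: ∂π/∂q_X = 83 − 4q_X − 2q_Y = 0 ⇒ q_X = 20.75 − 0.5q_Y.
Substituting the second reaction function into the first: q_Y = 12.5 − (1/3)(20.75 − 0.5q_Y), which gives (5/6)q_Y = 67/12 ⇒ q_Y = 6.7.
Then q_X = 20.75 − 0.5·6.7 = 17.4.
Equilibrium price: P = 93 − 2·24.1 = 44.8.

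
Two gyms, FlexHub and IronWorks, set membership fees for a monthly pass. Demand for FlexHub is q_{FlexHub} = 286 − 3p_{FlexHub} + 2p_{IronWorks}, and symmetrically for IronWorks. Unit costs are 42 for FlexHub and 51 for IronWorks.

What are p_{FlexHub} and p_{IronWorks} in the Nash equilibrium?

104.6875, 108.0625

FlexHub's profit: π = (p_{FlexHub} − 42)(286 − 3p_{FlexHub} + 2p_{IronWorks}).
∂π/∂p_{FlexHub} = 412 − 6p_{FlexHub} + 2p_{IronWorks} = 0 ⇒ p_{FlexHub} = 206/3 + (1/3)p_{IronWorks}.
Similarly p_{IronWorks} = 439/6 + (1/3)p_{FlexHub}.
Solving the two reaction functions simultaneously: (1 − (1/3)(1/3))p_{FlexHub} = 206/3 + (1/3)·(439/6), so (8/9)p_{FlexHub} = 1675/18 and p_{FlexHub} = 104.6875.
Then p_{IronWorks} = 439/6 + (1/3)·104.6875 = 108.0625.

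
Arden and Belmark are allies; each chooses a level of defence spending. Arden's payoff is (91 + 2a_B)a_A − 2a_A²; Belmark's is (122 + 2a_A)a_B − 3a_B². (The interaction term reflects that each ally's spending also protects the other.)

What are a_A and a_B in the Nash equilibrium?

39.5, 33.5

Expanding Arden's payoff: 91a_A + 2a_Ba_A − 2a_A².
∂π/∂a_A = 91 + 2a_B − 4a_A = 0, so a_A = 22.75 + 0.5a_B.
Likewise for Belmark: a_B = 61/3 + (1/3)a_A.
Substituting the second reaction function into the first: a_A = 22.75 + 0.5(61/3 + (1/3)a_A), which gives (5/6)a_A = 395/12 ⇒ a_A = 39.5.
Then a_B = 61/3 + (1/3)·39.5 = 33.5.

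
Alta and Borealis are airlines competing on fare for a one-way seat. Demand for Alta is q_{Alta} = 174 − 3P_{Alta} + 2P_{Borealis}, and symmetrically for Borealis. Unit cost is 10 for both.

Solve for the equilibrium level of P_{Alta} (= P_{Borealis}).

51

Alta's profit: π = (P_{Alta} − 10)(174 − 3P_{Alta} + 2P_{Borealis}).
∂π/∂P_{Alta} = 204 − 6P_{Alta} + 2P_{Borealis} = 0 ⇒ P_{Alta} = 34 + (1/3)P_{Borealis}.
Setting P_{Alta} = P_{Borealis} in the reaction function: P_{Alta} = 34 + (1/3)P_{Alta}, so P_{Alta} = 34 / (2/3) = 51.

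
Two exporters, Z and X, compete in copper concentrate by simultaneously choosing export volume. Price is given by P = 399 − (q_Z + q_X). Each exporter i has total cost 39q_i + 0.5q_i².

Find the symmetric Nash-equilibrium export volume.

Exporter Z's profit: π = q_Z(399 − (q_Z + q_X)) − 39q_Z − 0.5q_Z².
∂π/∂q_Z = 360 − 3q_Z − q_X = 0, so q_Z = 120 − (1/3)q_X.
By symmetry q_X = q_Z; substituting into the reaction function, (4/3)q_Z = 120 and q_Z = 90.

90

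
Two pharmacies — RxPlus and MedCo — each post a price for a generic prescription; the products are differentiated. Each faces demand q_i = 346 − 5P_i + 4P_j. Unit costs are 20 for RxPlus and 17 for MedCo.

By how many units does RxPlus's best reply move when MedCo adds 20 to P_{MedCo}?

RxPlus's profit: π = (P_{RxPlus} − 20)(346 − 5P_{RxPlus} + 4P_{MedCo}).
∂π/∂P_{RxPlus} = 446 − 10P_{RxPlus} + 4P_{MedCo} = 0 ⇒ P_{RxPlus} = 44.6 + 0.4P_{MedCo}.
The reaction-function slope is 0.4, so a 20-unit rise in P_{MedCo} moves P_{RxPlus} by 0.4 × 20 = 8. RxPlus's best response rises — the actions are strategic complements.

8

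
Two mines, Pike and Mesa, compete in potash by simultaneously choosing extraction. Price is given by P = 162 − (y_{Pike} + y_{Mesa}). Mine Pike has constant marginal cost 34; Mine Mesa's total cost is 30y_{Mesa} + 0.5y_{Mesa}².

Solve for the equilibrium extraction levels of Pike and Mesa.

50.4, 27.2

Mine Pike's profit: π = y_{Pike}(162 − (y_{Pike} + y_{Mesa})) − 34y_{Pike}.
∂π/∂y_{Pike} = 128 − 2y_{Pike} − y_{Mesa} = 0, so y_{Pike} = 64 − 0.5y_{Mesa}.
For Mesa: ∂π/∂y_{Mesa} = 132 − 3y_{Mesa} − y_{Pike} = 0 ⇒ y_{Mesa} = 44 − (1/3)y_{Pike}.
Solving the two reaction functions simultaneously: (1 − (−0.5)(−1/3))y_{Pike} = 64 − 0.5·44, so (5/6)y_{Pike} = 42 and y_{Pike} = 50.4.
Then y_{Mesa} = 44 − (1/3)·50.4 = 27.2.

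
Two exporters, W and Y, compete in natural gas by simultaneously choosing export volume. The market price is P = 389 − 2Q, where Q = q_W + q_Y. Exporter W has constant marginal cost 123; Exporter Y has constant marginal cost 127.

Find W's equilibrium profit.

4050

Exporter W's profit: π = q_W(389 − 2(q_W + q_Y)) − 123q_W.
∂π/∂q_W = 266 − 4q_W − 2q_Y = 0, so q_W = 66.5 − 0.5q_Y.
By the same steps for Y: q_Y = 65.5 − 0.5q_W.
Substituting the second reaction function into the first: q_W = 66.5 − 0.5(65.5 − 0.5q_W), which gives 0.75q_W = 33.75 ⇒ q_W = 45.
Then q_Y = 65.5 − 0.5·45 = 43.
Price P = 389 − 2·88 = 213.
W's profit: (213 − 123)·45 = 4050.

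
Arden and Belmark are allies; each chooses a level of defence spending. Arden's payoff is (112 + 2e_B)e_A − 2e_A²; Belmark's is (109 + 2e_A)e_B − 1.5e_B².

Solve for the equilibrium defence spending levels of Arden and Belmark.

69.25, 82.5

Expanding Arden's payoff: 112e_A + 2e_Be_A − 2e_A².
∂π/∂e_A = 112 + 2e_B − 4e_A = 0, so e_A = 28 + 0.5e_B.
Likewise for Belmark: e_B = 109/3 + (2/3)e_A.
Substituting the second reaction function into the first: e_A = 28 + 0.5(109/3 + (2/3)e_A), which gives (2/3)e_A = 277/6 ⇒ e_A = 69.25.
Then e_B = 109/3 + (2/3)·69.25 = 82.5.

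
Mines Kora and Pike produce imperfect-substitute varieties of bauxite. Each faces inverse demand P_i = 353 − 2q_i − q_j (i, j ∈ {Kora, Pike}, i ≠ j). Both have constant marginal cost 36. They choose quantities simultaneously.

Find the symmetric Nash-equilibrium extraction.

Mine Kora's profit: π = q_{Kora}(353 − 2q_{Kora} − q_{Pike}) − 36q_{Kora}.
∂π/∂q_{Kora} = 317 − 4q_{Kora} − q_{Pike} = 0 ⇒ q_{Kora} = 79.25 − 0.25q_{Pike}.
By symmetry q_{Pike} = q_{Kora}; substituting into the reaction function, 1.25q_{Kora} = 79.25 and q_{Kora} = 63.4.

63.4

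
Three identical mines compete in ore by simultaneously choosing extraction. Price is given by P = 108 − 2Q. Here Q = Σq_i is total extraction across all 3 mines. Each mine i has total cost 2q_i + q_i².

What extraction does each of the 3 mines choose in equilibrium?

10.6

A representative mine's profit is π_i = q_i(108 − 2Q) − 2q_i − q_i², with Q = q_i + Σ_{j≠i} q_j.
First-order condition: 106 − 6q_i − 2Σ_{j≠i} q_j = 0.
With identical mines, set every q_j = q: then 106 − 6q − 4q = 0, i.e. q = 106/10 = 10.6.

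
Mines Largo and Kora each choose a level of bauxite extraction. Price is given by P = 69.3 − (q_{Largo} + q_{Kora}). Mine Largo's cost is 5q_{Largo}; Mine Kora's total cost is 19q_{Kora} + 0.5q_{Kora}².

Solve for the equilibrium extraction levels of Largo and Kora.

28.52, 7.26

Mine Largo's profit: π = q_{Largo}(69.3 − (q_{Largo} + q_{Kora})) − 5q_{Largo}.
∂π/∂q_{Largo} = 64.3 − 2q_{Largo} − q_{Kora} = 0, so q_{Largo} = 32.15 − 0.5q_{Kora}.
For Kora: ∂π/∂q_{Kora} = 50.3 − 3q_{Kora} − q_{Largo} = 0 ⇒ q_{Kora} = 503/30 − (1/3)q_{Largo}.
Solving the two reaction functions simultaneously: (1 − (−0.5)(−1/3))q_{Largo} = 32.15 − 0.5·(503/30), so (5/6)q_{Largo} = 713/30 and q_{Largo} = 28.52.
Then q_{Kora} = 503/30 − (1/3)·28.52 = 7.26.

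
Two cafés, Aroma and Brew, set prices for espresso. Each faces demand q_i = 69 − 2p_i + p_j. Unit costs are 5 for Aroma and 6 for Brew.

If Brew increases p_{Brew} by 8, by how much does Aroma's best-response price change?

Aroma's profit: π = (p_{Aroma} − 5)(69 − 2p_{Aroma} + p_{Brew}).
∂π/∂p_{Aroma} = 79 − 4p_{Aroma} + p_{Brew} = 0 ⇒ p_{Aroma} = 19.75 + 0.25p_{Brew}.
The reaction-function slope is 0.25, so an 8-unit rise in p_{Brew} moves p_{Aroma} by 0.25 × 8 = 2. Aroma's best response rises — the actions are strategic complements.

2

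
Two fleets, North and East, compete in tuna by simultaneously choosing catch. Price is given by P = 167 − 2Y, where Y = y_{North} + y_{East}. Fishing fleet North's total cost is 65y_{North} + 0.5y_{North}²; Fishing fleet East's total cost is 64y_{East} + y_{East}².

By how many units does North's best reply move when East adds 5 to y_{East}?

-2

Fishing fleet North's profit: π = y_{North}(167 − 2(y_{North} + y_{East})) − 65y_{North} − 0.5y_{North}².
∂π/∂y_{North} = 102 − 5y_{North} − 2y_{East} = 0, so y_{North} = 20.4 − 0.4y_{East}.
The reaction-function slope is −0.4, so a 5-unit rise in y_{East} moves y_{North} by −0.4 × 5 = −2. North's best response falls — the actions are strategic substitutes.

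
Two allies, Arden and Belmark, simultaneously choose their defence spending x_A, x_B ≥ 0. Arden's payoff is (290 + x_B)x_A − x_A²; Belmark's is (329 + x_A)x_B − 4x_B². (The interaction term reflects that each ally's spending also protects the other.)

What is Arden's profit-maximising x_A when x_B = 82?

186

Expanding Arden's payoff: 290x_A + x_Bx_A − x_A².
∂π/∂x_A = 290 + x_B − 2x_A = 0, so x_A = 145 + 0.5x_B.
At x_B = 82: x_A = 145 + 0.5·82 = 186.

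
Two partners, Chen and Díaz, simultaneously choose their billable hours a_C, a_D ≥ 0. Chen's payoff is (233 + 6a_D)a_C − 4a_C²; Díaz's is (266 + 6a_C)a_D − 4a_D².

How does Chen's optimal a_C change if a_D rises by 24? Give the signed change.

Expanding Chen's payoff: 233a_C + 6a_Da_C − 4a_C².
∂π/∂a_C = 233 + 6a_D − 8a_C = 0, so a_C = 29.125 + 0.75a_D.
The reaction-function slope is 0.75, so a 24-unit rise in a_D moves a_C by 0.75 × 24 = 18. Chen's best response rises — the actions are strategic complements.

18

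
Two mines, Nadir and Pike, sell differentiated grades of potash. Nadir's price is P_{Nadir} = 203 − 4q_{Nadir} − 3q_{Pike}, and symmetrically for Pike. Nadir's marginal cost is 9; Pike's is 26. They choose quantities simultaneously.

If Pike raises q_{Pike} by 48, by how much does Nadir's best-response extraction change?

-18

Mine Nadir's profit: π = q_{Nadir}(203 − 4q_{Nadir} − 3q_{Pike}) − 9q_{Nadir}.
∂π/∂q_{Nadir} = 194 − 8q_{Nadir} − 3q_{Pike} = 0 ⇒ q_{Nadir} = 24.25 − 0.375q_{Pike}.
The reaction-function slope is −0.375, so a 48-unit rise in q_{Pike} moves q_{Nadir} by −0.375 × 48 = −18. Nadir's best response falls — the actions are strategic substitutes.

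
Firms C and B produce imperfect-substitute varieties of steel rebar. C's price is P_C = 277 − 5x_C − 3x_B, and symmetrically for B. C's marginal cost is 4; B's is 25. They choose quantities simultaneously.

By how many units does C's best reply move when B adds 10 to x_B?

-3

Firm C's profit: π = x_C(277 − 5x_C − 3x_B) − 4x_C.
∂π/∂x_C = 273 − 10x_C − 3x_B = 0 ⇒ x_C = 27.3 − 0.3x_B.
The reaction-function slope is −0.3, so a 10-unit rise in x_B moves x_C by −0.3 × 10 = −3. C's best response falls — the actions are strategic substitutes.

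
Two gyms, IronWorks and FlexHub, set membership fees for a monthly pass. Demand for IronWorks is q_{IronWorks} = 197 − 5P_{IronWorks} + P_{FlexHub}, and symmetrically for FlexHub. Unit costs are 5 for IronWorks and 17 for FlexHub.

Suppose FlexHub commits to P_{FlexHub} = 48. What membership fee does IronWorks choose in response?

27

IronWorks's profit: π = (P_{IronWorks} − 5)(197 − 5P_{IronWorks} + P_{FlexHub}).
∂π/∂P_{IronWorks} = 222 − 10P_{IronWorks} + P_{FlexHub} = 0 ⇒ P_{IronWorks} = 22.2 + 0.1P_{FlexHub}.
At P_{FlexHub} = 48: P_{IronWorks} = 22.2 + 0.1·48 = 27.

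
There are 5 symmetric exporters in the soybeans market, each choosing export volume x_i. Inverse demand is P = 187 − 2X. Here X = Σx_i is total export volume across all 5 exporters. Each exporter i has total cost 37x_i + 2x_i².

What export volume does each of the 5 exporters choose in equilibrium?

A representative exporter's profit is π_i = x_i(187 − 2X) − 37x_i − 2x_i², with X = x_i + Σ_{j≠i} x_j.
First-order condition: 150 − 8x_i − 2Σ_{j≠i} x_j = 0.
In a symmetric equilibrium every exporter chooses the same x, so Σ_{j≠i} x_j = 4x. The condition becomes 150 − 16x = 0, giving x = 150/16 = 9.375.

9.375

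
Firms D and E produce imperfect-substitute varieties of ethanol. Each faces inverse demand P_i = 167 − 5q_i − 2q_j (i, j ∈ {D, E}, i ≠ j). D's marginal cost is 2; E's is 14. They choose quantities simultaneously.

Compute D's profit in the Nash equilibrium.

Firm D's profit: π = q_D(167 − 5q_D − 2q_E) − 2q_D.
∂π/∂q_D = 165 − 10q_D − 2q_E = 0 ⇒ q_D = 16.5 − 0.2q_E.
Similarly q_E = 15.3 − 0.2q_D.
Substituting the second reaction function into the first: q_D = 16.5 − 0.2(15.3 − 0.2q_D), which gives 0.96q_D = 13.44 ⇒ q_D = 14.
Then q_E = 15.3 − 0.2·14 = 12.5.
P_D = 167 − 5·14 − 2·12.5 = 72.
Profit = (72 − 2)·14 = 980.

980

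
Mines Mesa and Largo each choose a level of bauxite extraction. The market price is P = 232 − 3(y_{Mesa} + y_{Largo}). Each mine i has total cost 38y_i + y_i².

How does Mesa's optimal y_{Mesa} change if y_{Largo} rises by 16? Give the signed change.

-6

Mine Mesa's profit: π = y_{Mesa}(232 − 3(y_{Mesa} + y_{Largo})) − 38y_{Mesa} − y_{Mesa}².
∂π/∂y_{Mesa} = 194 − 8y_{Mesa} − 3y_{Largo} = 0, so y_{Mesa} = 24.25 − 0.375y_{Largo}.
The reaction-function slope is −0.375, so a 16-unit rise in y_{Largo} moves y_{Mesa} by −0.375 × 16 = −6. Mesa's best response falls — the actions are strategic substitutes.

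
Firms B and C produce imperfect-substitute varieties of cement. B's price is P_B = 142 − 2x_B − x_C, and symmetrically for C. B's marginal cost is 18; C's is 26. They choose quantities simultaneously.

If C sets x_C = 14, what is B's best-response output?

27.5

Firm B's profit: π = x_B(142 − 2x_B − x_C) − 18x_B.
∂π/∂x_B = 124 − 4x_B − x_C = 0 ⇒ x_B = 31 − 0.25x_C.
At x_C = 14: x_B = 31 − 0.25·14 = 27.5.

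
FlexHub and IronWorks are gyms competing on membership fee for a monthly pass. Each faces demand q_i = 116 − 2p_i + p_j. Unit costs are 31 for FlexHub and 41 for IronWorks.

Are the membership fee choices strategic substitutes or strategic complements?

strategic complements

FlexHub's profit: π = (p_{FlexHub} − 31)(116 − 2p_{FlexHub} + p_{IronWorks}).
∂π/∂p_{FlexHub} = 178 − 4p_{FlexHub} + p_{IronWorks} = 0 ⇒ p_{FlexHub} = 44.5 + 0.25p_{IronWorks}.
The best-response slope dp_{FlexHub}/dp_{IronWorks} = 0.25 > 0: the reaction function is upward-sloping, so the choices are strategic complements.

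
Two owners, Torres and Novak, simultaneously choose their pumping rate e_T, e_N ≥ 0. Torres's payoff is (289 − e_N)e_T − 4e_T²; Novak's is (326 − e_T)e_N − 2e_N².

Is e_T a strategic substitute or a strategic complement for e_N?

strategic substitutes

Expanding Torres's payoff: 289e_T − e_Ne_T − 4e_T².
∂π/∂e_T = 289 − e_N − 8e_T = 0, so e_T = 36.125 − 0.125e_N.
The best-response slope de_T/de_N = −0.125 < 0: the reaction function is downward-sloping, so the choices are strategic substitutes.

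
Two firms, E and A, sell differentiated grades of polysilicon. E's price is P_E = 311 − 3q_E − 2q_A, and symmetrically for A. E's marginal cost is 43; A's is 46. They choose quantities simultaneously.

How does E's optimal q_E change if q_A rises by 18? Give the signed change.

-6

Firm E's profit: π = q_E(311 − 3q_E − 2q_A) − 43q_E.
∂π/∂q_E = 268 − 6q_E − 2q_A = 0 ⇒ q_E = 134/3 − (1/3)q_A.
The reaction-function slope is −1/3, so an 18-unit rise in q_A moves q_E by −1/3 × 18 = −6. E's best response falls — the actions are strategic substitutes.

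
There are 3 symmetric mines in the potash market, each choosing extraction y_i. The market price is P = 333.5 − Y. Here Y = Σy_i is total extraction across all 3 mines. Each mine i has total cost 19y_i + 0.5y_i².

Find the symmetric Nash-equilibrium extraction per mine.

A representative mine's profit is π_i = y_i(333.5 − Y) − 19y_i − 0.5y_i², with Y = y_i + Σ_{j≠i} y_j.
First-order condition: 314.5 − 3y_i − Σ_{j≠i} y_j = 0.
Imposing symmetry (y_j = y for all j) turns Σ_{j≠i} y_j into 2y, so 314.5 = 5y and y = 62.9.

62.9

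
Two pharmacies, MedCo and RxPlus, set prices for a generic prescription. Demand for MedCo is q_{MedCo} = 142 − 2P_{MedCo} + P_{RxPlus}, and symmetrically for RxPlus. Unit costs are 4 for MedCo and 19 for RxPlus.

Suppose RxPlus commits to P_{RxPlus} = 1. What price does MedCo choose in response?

MedCo's profit: π = (P_{MedCo} − 4)(142 − 2P_{MedCo} + P_{RxPlus}).
∂π/∂P_{MedCo} = 150 − 4P_{MedCo} + P_{RxPlus} = 0 ⇒ P_{MedCo} = 37.5 + 0.25P_{RxPlus}.
At P_{RxPlus} = 1: P_{MedCo} = 37.5 + 0.25·1 = 37.75.

37.75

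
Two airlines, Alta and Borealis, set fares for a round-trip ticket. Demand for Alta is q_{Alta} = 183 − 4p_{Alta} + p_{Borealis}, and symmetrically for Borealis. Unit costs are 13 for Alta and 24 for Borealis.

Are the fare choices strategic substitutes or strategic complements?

Alta's profit: π = (p_{Alta} − 13)(183 − 4p_{Alta} + p_{Borealis}).
∂π/∂p_{Alta} = 235 − 8p_{Alta} + p_{Borealis} = 0 ⇒ p_{Alta} = 29.375 + 0.125p_{Borealis}.
The best-response slope dp_{Alta}/dp_{Borealis} = 0.125 > 0: the reaction function is upward-sloping, so the choices are strategic complements.

strategic complements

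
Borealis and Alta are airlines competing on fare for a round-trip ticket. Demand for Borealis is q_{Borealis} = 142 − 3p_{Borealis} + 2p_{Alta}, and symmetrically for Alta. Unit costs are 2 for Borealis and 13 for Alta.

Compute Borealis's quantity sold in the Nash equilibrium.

Borealis's profit: π = (p_{Borealis} − 2)(142 − 3p_{Borealis} + 2p_{Alta}).
∂π/∂p_{Borealis} = 148 − 6p_{Borealis} + 2p_{Alta} = 0 ⇒ p_{Borealis} = 74/3 + (1/3)p_{Alta}.
Similarly p_{Alta} = 181/6 + (1/3)p_{Borealis}.
Solving the two reaction functions simultaneously: (1 − (1/3)(1/3))p_{Borealis} = 74/3 + (1/3)·(181/6), so (8/9)p_{Borealis} = 625/18 and p_{Borealis} = 39.0625.
Then p_{Alta} = 181/6 + (1/3)·39.0625 = 43.1875.
q_{Borealis} = 142 − 3·39.0625 + 2·43.1875 = 111.1875.

111.1875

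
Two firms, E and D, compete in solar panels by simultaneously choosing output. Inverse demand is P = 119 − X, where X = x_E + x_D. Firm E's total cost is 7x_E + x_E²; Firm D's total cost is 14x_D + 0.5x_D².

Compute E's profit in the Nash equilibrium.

Firm E's profit: π = x_E(119 − (x_E + x_D)) − 7x_E − x_E².
∂π/∂x_E = 112 − 4x_E − x_D = 0, so x_E = 28 − 0.25x_D.
For D: ∂π/∂x_D = 105 − 3x_D − x_E = 0 ⇒ x_D = 35 − (1/3)x_E.
Substituting the second reaction function into the first: x_E = 28 − 0.25(35 − (1/3)x_E), which gives (11/12)x_E = 19.25 ⇒ x_E = 21.
Then x_D = 35 − (1/3)·21 = 28.
Price P = 119 − 49 = 70.
E's profit: (70 − 7)·21 − (21)² = 882.

882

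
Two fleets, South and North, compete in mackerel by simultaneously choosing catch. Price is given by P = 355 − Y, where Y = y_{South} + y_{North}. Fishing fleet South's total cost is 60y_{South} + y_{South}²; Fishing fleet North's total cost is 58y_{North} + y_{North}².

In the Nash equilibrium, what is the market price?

Fishing fleet South's profit: π = y_{South}(355 − (y_{South} + y_{North})) − 60y_{South} − y_{South}².
∂π/∂y_{South} = 295 − 4y_{South} − y_{North} = 0, so y_{South} = 73.75 − 0.25y_{North}.
By the same steps for North: y_{North} = 74.25 − 0.25y_{South}.
Plugging y_{North} into South's best response: y_{South} = 73.75 − 0.25(74.25 − 0.25y_{South}) ⇒ 0.9375y_{South} = 55.1875, so y_{South} = 883/15.
Then y_{North} = 74.25 − 0.25·(883/15) = 893/15.
Equilibrium price: P = 355 − 118.4 = 236.6.

236.6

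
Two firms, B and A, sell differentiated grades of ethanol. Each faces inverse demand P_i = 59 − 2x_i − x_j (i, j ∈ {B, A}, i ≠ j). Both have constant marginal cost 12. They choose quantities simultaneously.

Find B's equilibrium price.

30.8

Firm B's profit: π = x_B(59 − 2x_B − x_A) − 12x_B.
∂π/∂x_B = 47 − 4x_B − x_A = 0 ⇒ x_B = 11.75 − 0.25x_A.
The game is symmetric, so in equilibrium x_A = x_B: the reaction function gives 1.25x_B = 11.75, hence x_B = 9.4.
P_B = 59 − 2·9.4 − 9.4 = 30.8.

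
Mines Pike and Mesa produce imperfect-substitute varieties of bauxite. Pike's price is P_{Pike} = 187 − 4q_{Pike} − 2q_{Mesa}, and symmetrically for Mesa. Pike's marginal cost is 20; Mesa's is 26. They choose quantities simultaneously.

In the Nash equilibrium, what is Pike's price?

87.6

Mine Pike's profit: π = q_{Pike}(187 − 4q_{Pike} − 2q_{Mesa}) − 20q_{Pike}.
∂π/∂q_{Pike} = 167 − 8q_{Pike} − 2q_{Mesa} = 0 ⇒ q_{Pike} = 20.875 − 0.25q_{Mesa}.
Similarly q_{Mesa} = 20.125 − 0.25q_{Pike}.
Plugging q_{Mesa} into Pike's best response: q_{Pike} = 20.875 − 0.25(20.125 − 0.25q_{Pike}) ⇒ 0.9375q_{Pike} = 507/32, so q_{Pike} = 16.9.
Then q_{Mesa} = 20.125 − 0.25·16.9 = 15.9.
P_{Pike} = 187 − 4·16.9 − 2·15.9 = 87.6.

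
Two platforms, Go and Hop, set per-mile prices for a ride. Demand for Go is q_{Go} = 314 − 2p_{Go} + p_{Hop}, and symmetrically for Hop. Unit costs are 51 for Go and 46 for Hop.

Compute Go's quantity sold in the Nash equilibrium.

174

Go's profit: π = (p_{Go} − 51)(314 − 2p_{Go} + p_{Hop}).
∂π/∂p_{Go} = 416 − 4p_{Go} + p_{Hop} = 0 ⇒ p_{Go} = 104 + 0.25p_{Hop}.
Similarly p_{Hop} = 101.5 + 0.25p_{Go}.
Substituting the second reaction function into the first: p_{Go} = 104 + 0.25(101.5 + 0.25p_{Go}), which gives 0.9375p_{Go} = 129.375 ⇒ p_{Go} = 138.
Then p_{Hop} = 101.5 + 0.25·138 = 136.
q_{Go} = 314 − 2·138 + 136 = 174.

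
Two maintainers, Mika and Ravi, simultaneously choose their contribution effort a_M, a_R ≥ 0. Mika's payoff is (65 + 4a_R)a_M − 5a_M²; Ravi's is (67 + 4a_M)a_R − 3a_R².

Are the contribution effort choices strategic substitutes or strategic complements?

strategic complements

Expanding Mika's payoff: 65a_M + 4a_Ra_M − 5a_M².
∂π/∂a_M = 65 + 4a_R − 10a_M = 0, so a_M = 6.5 + 0.4a_R.
The best-response slope da_M/da_R = 0.4 > 0: the reaction function is upward-sloping, so the choices are strategic complements.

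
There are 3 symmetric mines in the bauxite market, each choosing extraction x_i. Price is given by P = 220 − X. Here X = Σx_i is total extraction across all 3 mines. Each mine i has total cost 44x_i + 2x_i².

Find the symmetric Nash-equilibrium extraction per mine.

A representative mine's profit is π_i = x_i(220 − X) − 44x_i − 2x_i², with X = x_i + Σ_{j≠i} x_j.
First-order condition: 176 − 6x_i − Σ_{j≠i} x_j = 0.
With identical mines, set every x_j = x: then 176 − 6x − 2x = 0, i.e. x = 176/8 = 22.

22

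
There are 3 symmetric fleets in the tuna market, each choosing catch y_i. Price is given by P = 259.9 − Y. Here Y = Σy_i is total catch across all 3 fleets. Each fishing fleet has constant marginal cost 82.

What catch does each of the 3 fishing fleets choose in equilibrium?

44.475

A representative fishing fleet's profit is π_i = y_i(259.9 − Y) − 82y_i, with Y = y_i + Σ_{j≠i} y_j.
First-order condition: 177.9 − 2y_i − Σ_{j≠i} y_j = 0.
In a symmetric equilibrium every fishing fleet chooses the same y, so Σ_{j≠i} y_j = 2y. The condition becomes 177.9 − 4y = 0, giving y = 177.9/4 = 44.475.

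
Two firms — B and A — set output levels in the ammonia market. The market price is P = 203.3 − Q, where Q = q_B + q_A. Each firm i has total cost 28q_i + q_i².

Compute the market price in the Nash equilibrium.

Firm B's profit: π = q_B(203.3 − (q_B + q_A)) − 28q_B − q_B².
∂π/∂q_B = 175.3 − 4q_B − q_A = 0, so q_B = 43.825 − 0.25q_A.
By symmetry q_A = q_B; substituting into the reaction function, 1.25q_B = 43.825 and q_B = 35.06.
Equilibrium price: P = 203.3 − 70.12 = 133.18.

133.18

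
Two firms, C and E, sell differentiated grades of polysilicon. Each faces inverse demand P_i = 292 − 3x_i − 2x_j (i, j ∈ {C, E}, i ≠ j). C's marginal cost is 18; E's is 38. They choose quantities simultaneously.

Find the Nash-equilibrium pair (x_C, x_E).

35.5, 30.5

Firm C's profit: π = x_C(292 − 3x_C − 2x_E) − 18x_C.
∂π/∂x_C = 274 − 6x_C − 2x_E = 0 ⇒ x_C = 137/3 − (1/3)x_E.
Similarly x_E = 127/3 − (1/3)x_C.
Solving the two reaction functions simultaneously: (1 − (−1/3)(−1/3))x_C = 137/3 − (1/3)·(127/3), so (8/9)x_C = 284/9 and x_C = 35.5.
Then x_E = 127/3 − (1/3)·35.5 = 30.5.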